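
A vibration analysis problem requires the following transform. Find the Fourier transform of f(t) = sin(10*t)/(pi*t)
sin(W*t)/(pi*t) = (W/pi)*sinc(W*t/pi) is the impulse response of the ideal low-pass filter with cutoff W (here W = 10).
Its Fourier transform is a rectangular function:
F(omega) = 1 for |omega| < 10, 0 otherwise

Answer: rect(omega/20) [i.e., 1 for |omega| < 10, 0 otherwise]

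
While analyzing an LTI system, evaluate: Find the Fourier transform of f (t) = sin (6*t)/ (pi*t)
sin(W*t)/(pi*t) = (W/pi)*sinc(W*t/pi) is the impulse response of the ideal low-pass filter with cutoff W (here W = 6).
Its Fourier transform is a rectangular function:
F(omega) = 1 for |omega| < 6, 0 otherwise

Answer: rect(omega/12) [i.e., 1 for |omega| < 6, 0 otherwise]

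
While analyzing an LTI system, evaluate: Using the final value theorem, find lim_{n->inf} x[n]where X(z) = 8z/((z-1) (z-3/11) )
Final value theorem: lim x[n]=lim_{z->1} (z-1) * X(z)
(z-1) * X(z)=8z/(z-3/11)
As z->1: 8/(1-3/11)=8/(8/11)=11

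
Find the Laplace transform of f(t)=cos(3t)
L{cos(wt)} = s/(s²+w²)
L{cos(3t)} = s/(s²+9)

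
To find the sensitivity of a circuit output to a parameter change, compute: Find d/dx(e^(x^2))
Chain rule: d/dx[e^u]=e^u · u' where u=x^2
u'=2x

Answer: 2x·e^(x^2)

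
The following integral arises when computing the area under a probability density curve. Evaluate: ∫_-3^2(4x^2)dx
Step 1: Find antiderivative F(x)=(4/3)x^3
Step 2: F(2) - F(-3)=32/3 - (-36)=140/3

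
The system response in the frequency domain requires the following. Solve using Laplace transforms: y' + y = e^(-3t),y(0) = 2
Take L: sY - 2 + Y = 1/(s + 3)
Y(s + 1) = 1/(s + 3) + 2
Y = 1/((s + 3)(s + 1)) + 2/(s + 1)
Partial fractions: 1/((s + 3)(s + 1)) = -(1/2)/(s + 3) + (1/2)/(s + 1)
So Y = -(1/2)/(s + 3) + (5/2)/(s + 1)
Inverse Laplace transform (L^(-1){1/(s + 3)} = e^(-3t), L^(-1){1/(s + 1)} = e^(-t)):

Answer: y(t) = (-1/2)·e^(-3t) + (5/2)·e^(-t)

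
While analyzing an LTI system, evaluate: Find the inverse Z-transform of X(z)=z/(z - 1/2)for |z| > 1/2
Standard pair: z/(z-a) <-> a^n * u[n] for causal signals
With a=1/2: x[n]=(1/2)^n * u[n]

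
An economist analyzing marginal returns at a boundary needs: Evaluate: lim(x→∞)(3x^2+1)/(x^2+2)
Divide numerator and denominator by x^2:
lim (3+1/x^2)/(1+2/x^2) = 3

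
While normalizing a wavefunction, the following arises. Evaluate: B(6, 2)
B(x,y) = Γ(x)Γ(y)/Γ(x+y) = (x-1)!(y-1)!/(x+y-1)!
B(6,2) = 5!·1!/7! = 1/42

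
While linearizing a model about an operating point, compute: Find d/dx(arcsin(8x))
d/dx[arcsin(u)] = u'/√(1-u²), u = 8x, u' = 8

Answer: 8/√(1-64x²)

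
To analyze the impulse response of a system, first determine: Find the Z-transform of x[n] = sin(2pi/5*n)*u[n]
Z{sin(w0*n)*u[n]}=z*sin(w0)/(z^2-2z*cos(w0)+1)
With w0=2pi/5: X(z)=z*sin(2pi/5)/(z^2-2z*cos(2pi/5)+1)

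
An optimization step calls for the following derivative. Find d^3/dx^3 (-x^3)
Apply power rule 3 times:
d^1: -3x^2
d^2: -6x
d^3: -6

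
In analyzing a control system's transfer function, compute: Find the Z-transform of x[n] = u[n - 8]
Using the time-shift property: Z{u[n-8]} = z^(-8)*z/(z-1)
= z^(-7)/(z-1)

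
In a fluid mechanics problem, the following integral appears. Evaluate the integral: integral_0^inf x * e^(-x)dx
This is a Gamma integral. Substitute u=1x:
integral_0^inf x * e^(-x) dx=(1/1^2) integral_0^inf u^1 * e^(-u) du
=Gamma(2)/1^2=1!/1^2=1/1

Answer: 1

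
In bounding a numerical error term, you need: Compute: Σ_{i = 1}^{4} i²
Using formula: Σ i^2 = n(n + 1)(2n + 1)/6 = 4·5·9/6 = 30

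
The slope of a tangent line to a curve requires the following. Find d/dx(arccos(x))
d/dx[arccos(u)]=-u'/√(1-u²), u=x, u'=1

Answer: -1/√(1-x²)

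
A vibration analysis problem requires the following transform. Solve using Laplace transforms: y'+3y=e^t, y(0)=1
Take L: sY - 1 + 3Y=1/(s-1)
Y(s + 3)=1/(s-1) + 1
Y=1/((s-1)(s + 3)) + 1/(s + 3)
Partial fractions: 1/((s-1)(s + 3))=(1/4)/(s-1) - (1/4)/(s + 3)
So Y=(1/4)/(s-1) + (3/4)/(s + 3)
Inverse Laplace transform (L^(-1){1/(s-1)}=e^t, L^(-1){1/(s + 3)}=e^(-3t)):

Answer: y(t)=(1/4)·e^t + (3/4)·e^(-3t)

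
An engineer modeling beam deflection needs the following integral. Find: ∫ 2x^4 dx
Using power rule: ∫ 2x^4 dx = 2/5 x^5 + C = (2/5)x^5 + C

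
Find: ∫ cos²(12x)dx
Using identity cos²(u)=(1 + cos(2u))/2:
∫ (1 + cos(24x))/2 dx=x/2 + sin(24x)/48 + C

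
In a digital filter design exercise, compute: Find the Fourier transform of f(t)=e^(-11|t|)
Using the standard pair: F{e^(-a|t|)}=2a/(a^2+omega^2)
With a=11: F(omega)=22/(121+omega^2)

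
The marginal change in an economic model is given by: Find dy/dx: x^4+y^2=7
Differentiate: 4x^3+2y·(dy/dx)=0
dy/dx=-4x^3/(2y)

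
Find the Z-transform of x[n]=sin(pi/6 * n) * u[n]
Z{sin(w0 * n) * u[n]}=z * sin(w0)/(z^2 - 2z * cos(w0) + 1)
With w0=pi/6: X(z)=z * sin(pi/6)/(z^2 - 2z * cos(pi/6) + 1)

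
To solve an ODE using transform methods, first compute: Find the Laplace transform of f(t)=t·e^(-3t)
L{t·e^(at)} = 1/(s-a)²
L{t·e^(-3t)} = 1/(s + 3)²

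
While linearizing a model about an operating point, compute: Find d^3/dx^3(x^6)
Apply power rule 3 times:
d^1: 6x^5
d^2: 30x^4
d^3: 120x^3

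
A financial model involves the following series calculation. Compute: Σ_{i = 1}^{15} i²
Using formula: Σ i^2=n(n+1)(2n+1)/6=15·16·31/6=1240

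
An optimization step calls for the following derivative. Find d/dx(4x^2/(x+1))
Quotient rule: (f/g)' = (f'g - fg')/g²
f = 4x^2, f' = 8x
g = x+1, g' = 1

Answer: (8x·(x+1)-4x^2)/(x+1)²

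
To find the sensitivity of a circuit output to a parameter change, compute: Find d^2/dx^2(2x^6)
Apply power rule 2 times:
d^1: 12x^5
d^2: 60x^4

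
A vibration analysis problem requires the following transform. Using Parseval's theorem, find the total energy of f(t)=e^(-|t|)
Parseval's theorem: E=integral |f(t)|^2 dt=(1/2pi) integral |F(omega)|^2 domega
E=integral_{-inf}^{inf} e^(-2|t|) dt=2*integral_0^inf e^(-2t) dt=2/(2*1)=1/1

Answer: 1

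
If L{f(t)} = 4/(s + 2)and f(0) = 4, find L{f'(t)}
L{f'(t)} = s·F(s) - f(0) = 4s/(s+2)-4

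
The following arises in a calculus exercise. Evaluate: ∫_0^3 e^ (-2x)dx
Antiderivative: (1/(-2))e^(-2x)
Evaluate: (1/(-2))(e^-6 - 1)

Answer: (e^-6 - 1)/(-2)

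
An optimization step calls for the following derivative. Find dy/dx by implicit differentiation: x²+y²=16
Differentiate both sides: 2x + 2y·(dy/dx)=0
Solve: dy/dx=-2x/(2y)=-x/y

Answer: dy/dx=-x/y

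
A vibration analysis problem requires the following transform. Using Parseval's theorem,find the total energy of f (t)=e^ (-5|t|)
Parseval's theorem: E=integral |f(t)|^2 dt=(1/2pi) integral |F(omega)|^2 domega
E=integral_{-inf}^{inf} e^(-10|t|) dt=2*integral_0^inf e^(-10t) dt=2/(2*5)=1/5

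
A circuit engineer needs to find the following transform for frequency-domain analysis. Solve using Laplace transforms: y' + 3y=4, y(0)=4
Take L of both sides: sY(s) - 4 + 3Y(s) = 4/s
Y(s)(s + 3) = 4/s + 4
Y(s) = 4/(s(s + 3)) + 4/(s + 3)
Partial fractions: 4/(s(s + 3)) = (4/3)/s - (4/3)/(s + 3)
So Y(s) = (4/3)/s + (8/3)/(s + 3)
Inverse transform (L^(-1){1/s} = 1, L^(-1){1/(s + 3)} = e^(-3t)):

Answer: y(t) = 4/3 + (8/3)·e^(-3t)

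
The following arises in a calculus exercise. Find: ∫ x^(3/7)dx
Power rule: ∫ x^(3/7) dx = x^(10/7)/(10/7) + C

Answer: (7/10)·x^(10/7) + C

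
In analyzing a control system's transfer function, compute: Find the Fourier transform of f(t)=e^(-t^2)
The Fourier transform of a Gaussian e^(-t^2) is sqrt(pi)*e^(-omega^2/4).
With a=1: F(omega)=sqrt(pi)*e^(-omega^2/4)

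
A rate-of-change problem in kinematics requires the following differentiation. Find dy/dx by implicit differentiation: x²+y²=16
Differentiate both sides: 2x + 2y·(dy/dx) = 0
Solve: dy/dx = -2x/(2y) = -x/y

Answer: dy/dx = -x/y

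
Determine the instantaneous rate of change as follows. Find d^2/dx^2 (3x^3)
Apply power rule 2 times:
d^1: 9x^2
d^2: 18x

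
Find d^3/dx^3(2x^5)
Apply power rule 3 times:
d^1: 10x^4
d^2: 40x^3
d^3: 120x^2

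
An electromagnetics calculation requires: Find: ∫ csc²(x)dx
Since d/dx[-cot(x)]=csc²(x), integral=-cot(x)+C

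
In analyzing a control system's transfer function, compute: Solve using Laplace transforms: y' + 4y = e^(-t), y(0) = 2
Take L: sY - 2+4Y=1/(s+1)
Y(s+4)=1/(s+1)+2
Y=1/((s+1)(s+4))+2/(s+4)
Partial fractions: 1/((s+1)(s+4))=(1/3)/(s+1) - (1/3)/(s+4)
So Y=(1/3)/(s+1)+(5/3)/(s+4)
Inverse Laplace transform (L^(-1){1/(s+1)}=e^(-t), L^(-1){1/(s+4)}=e^(-4t)):

Answer: y(t)=(1/3)·e^(-t)+(5/3)·e^(-4t)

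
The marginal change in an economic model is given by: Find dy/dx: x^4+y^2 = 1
Differentiate: 4x^3 + 2y·(dy/dx)=0
dy/dx=-4x^3/(2y)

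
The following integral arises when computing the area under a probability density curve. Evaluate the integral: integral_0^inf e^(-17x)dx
integral_0^inf e^(-17x) dx = [-1/17 * e^(-17x)]_0^inf
= 0 - (-1/17) = 1/17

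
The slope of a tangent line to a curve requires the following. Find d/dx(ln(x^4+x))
Chain rule: d/dx[ln(u)]=u'/u where u=x^4 + x
u'=4x^3 + 1

Answer: (4x^3 + 1)/(x^4 + x)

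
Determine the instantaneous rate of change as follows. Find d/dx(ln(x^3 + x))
Chain rule: d/dx[ln(u)]=u'/u where u=x^3 + x
u'=3x^2 + 1

Answer: (3x^2 + 1)/(x^3 + x)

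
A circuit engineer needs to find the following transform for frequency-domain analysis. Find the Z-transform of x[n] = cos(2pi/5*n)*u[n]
Z{cos(w0*n)*u[n]} = z(z - cos(w0))/(z^2 - 2z*cos(w0) + 1)
With w0 = 2pi/5: X(z) = z(z - cos(2pi/5))/(z^2 - 2z*cos(2pi/5) + 1)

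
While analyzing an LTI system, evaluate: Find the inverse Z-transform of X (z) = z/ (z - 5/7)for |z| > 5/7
Standard pair: z/(z-a) <-> a^n*u[n] for causal signals
With a=5/7: x[n]=(5/7)^n*u[n]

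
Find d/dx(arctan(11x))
d/dx[arctan(u)]=u'/(1 + u²), u=11x, u'=11

Answer: 11/(1 + 121x²)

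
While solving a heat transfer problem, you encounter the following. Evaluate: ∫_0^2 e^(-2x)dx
Antiderivative: (1/(-2))e^(-2x)
Evaluate: (1/(-2))(e^-4 - 1)

Answer: (e^-4 - 1)/(-2)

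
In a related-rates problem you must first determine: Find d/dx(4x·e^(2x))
Product rule: (fg)' = f'g+fg'
f = 4x, f' = 4
g = e^(2x), g' = 2·e^(2x)

Answer: 4·e^(2x)+8x·e^(2x)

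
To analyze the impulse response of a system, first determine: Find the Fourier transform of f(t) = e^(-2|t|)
Using the standard pair: F{e^(-a|t|)} = 2a/(a^2+omega^2)
With a = 2: F(omega) = 4/(4+omega^2)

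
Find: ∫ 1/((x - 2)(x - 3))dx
Partial fractions: 1/((x-2)(x-3))=A/(x-2) + B/(x-3)
A=-1, B=1
∫ [-1· 1/(x-2) + 1· 1/(x-3)] dx
=(1)[ln|x-3| - ln|x-2|] + C

Answer: ln|(x-3)/(x-2)| + C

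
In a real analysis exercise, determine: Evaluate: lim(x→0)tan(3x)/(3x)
tan(u) ≈ u for small u:
tan(3x)/(3x) ≈ 3x/(3x)=3/3

Answer: 1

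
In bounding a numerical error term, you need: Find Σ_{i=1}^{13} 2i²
=2·n(n + 1)(2n + 1)/6=2·13·14·27/6=1638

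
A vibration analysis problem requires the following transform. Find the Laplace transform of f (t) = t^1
L{t^n}=n!/s^(n+1)
L{t^1}=1!/s^2=1/s^2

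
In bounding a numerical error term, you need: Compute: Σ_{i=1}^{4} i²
Using formula: Σ i^2 = n(n + 1)(2n + 1)/6 = 4·5·9/6 = 30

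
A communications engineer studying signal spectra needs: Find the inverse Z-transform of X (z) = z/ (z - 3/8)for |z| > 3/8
Standard pair: z/(z-a) <-> a^n * u[n] for causal signals
With a=3/8: x[n]=(3/8)^n * u[n]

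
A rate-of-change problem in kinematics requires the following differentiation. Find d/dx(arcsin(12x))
d/dx[arcsin(u)] = u'/√(1-u²), u = 12x, u' = 12

Answer: 12/√(1-144x²)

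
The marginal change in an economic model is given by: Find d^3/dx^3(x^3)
Apply power rule 3 times:
d^1: 3x^2
d^2: 6x
d^3: 6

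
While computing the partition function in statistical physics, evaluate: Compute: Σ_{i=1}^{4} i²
Using formula: Σ i^2 = n(n+1)(2n+1)/6 = 4·5·9/6 = 30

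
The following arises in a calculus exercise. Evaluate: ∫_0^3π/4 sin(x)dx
Antiderivative: -cos(x)
Evaluate at bounds: [-cos(1·3π/4)/1] - [-cos(1·0)/1]
=(-(-√2/2) + (1))/1=1 + √2/2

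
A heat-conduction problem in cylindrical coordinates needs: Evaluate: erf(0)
erf(0) = 0 (error function is odd and erf(0) = 0 by definition)

Answer: 0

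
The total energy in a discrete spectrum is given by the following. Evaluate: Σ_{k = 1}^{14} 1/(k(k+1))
Partial fractions: 1/(k(k + 1)) = 1/k - 1/(k + 1)
Telescoping sum: 1(1 - 1/15) = 1·14/15

Answer: 14/15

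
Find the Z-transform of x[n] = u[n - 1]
Using the time-shift property: Z{u[n-1]} = z^(-1) * z/(z-1)
= z^(0)/(z-1)

Answer: 1/(z-1)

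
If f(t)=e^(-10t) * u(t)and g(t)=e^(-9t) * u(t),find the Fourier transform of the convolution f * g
By the convolution theorem: F{f * g}=F(omega) * G(omega)
F(omega)=1/(10+j * omega), G(omega)=1/(9+j * omega)
F{f * g}=1/((10+j * omega)(9+j * omega))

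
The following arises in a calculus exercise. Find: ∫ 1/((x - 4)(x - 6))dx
Partial fractions: 1/((x-4)(x-6))=A/(x-4) + B/(x-6)
A=-1/2, B=1/2
∫ [-1/2· 1/(x-4) + 1/2· 1/(x-6)] dx
=(1/2)[ln|x-6| - ln|x-4|] + C

Answer: (1/2)·ln|(x-6)/(x-4)| + C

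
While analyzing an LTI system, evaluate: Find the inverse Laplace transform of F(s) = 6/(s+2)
L^(-1){6/(s-a)} = c·e^(at)
Here a = -2, c = 6

Answer: 6e^(-2t)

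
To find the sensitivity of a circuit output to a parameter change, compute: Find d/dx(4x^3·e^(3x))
Product rule: (fg)'=f'g+fg'
f=4x^3, f'=12x^2
g=e^(3x), g'=3·e^(3x)

Answer: 12x^2·e^(3x)+12x^3·e^(3x)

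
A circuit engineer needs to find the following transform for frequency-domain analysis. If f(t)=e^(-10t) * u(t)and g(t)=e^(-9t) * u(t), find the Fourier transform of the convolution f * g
By the convolution theorem: F{f * g}=F(omega) * G(omega)
F(omega)=1/(10+j * omega), G(omega)=1/(9+j * omega)
F{f * g}=1/((10+j * omega)(9+j * omega))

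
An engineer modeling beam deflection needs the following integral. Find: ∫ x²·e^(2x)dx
Integration by parts twice:
First: u = x², dv = e^(2x) dx => x²e^(2x)/2 - (2/2)∫ xe^(2x) dx
Second (∫ xe^(2x) dx): xe^(2x)/2 - e^(2x)/4
Combining: e^(2x)(x²/2 - 2x/4 + 2/8) + C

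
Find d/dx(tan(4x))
Chain rule: d/dx[tan(u)]=sec²(u)·u' where u=4x
u'=4

Answer: 4·sec²(4x)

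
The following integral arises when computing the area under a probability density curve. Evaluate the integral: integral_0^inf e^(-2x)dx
integral_0^inf e^(-2x) dx = [-1/2*e^(-2x)]_0^inf
= 0 - (-1/2) = 1/2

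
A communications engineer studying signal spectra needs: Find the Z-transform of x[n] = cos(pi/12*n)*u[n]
Z{cos(w0 * n) * u[n]} = z(z - cos(w0))/(z^2 - 2z * cos(w0) + 1)
With w0 = pi/12: X(z) = z(z - cos(pi/12))/(z^2 - 2z * cos(pi/12) + 1)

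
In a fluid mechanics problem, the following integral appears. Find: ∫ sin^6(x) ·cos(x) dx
Let u = sin(x), du = cos(x) dx
∫ u^6 du = u^7/7+C

Answer: sin^7(x)/7+C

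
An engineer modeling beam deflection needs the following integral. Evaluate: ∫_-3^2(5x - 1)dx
Step 1: Find antiderivative F(x)=(5/2)x^2 - x
Step 2: F(2) - F(-3)=8 - (51/2)=-35/2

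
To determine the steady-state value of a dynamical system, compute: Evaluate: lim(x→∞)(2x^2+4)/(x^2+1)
Divide numerator and denominator by x^2:
lim (2+4/x^2)/(1+1/x^2)=2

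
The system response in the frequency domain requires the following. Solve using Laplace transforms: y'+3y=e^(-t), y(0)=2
Take L: sY - 2+3Y=1/(s+1)
Y(s+3)=1/(s+1)+2
Y=1/((s+1)(s+3))+2/(s+3)
Partial fractions: 1/((s+1)(s+3))=(1/2)/(s+1) - (1/2)/(s+3)
So Y=(1/2)/(s+1)+(3/2)/(s+3)
Inverse Laplace transform (L^(-1){1/(s+1)}=e^(-t), L^(-1){1/(s+3)}=e^(-3t)):

Answer: y(t)=(1/2)·e^(-t)+(3/2)·e^(-3t)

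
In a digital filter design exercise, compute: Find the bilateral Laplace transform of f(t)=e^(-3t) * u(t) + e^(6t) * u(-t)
For e^(-3t) * u(t): L = 1/(s+3), Re(s) > -3
For e^(6t) * u(-t): L = -1/(s-6), Re(s) < 6
Combined: F(s) = 1/(s+3)-1/(s-6), -3 < Re(s) < 6

Answer: 1/(s+3)-1/(s-6), ROC: -3 < Re(s) < 6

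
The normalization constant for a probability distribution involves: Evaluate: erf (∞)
erf(∞)=1 (the error function converges to 1)

Answer: 1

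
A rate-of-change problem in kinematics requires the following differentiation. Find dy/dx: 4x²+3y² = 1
Differentiate: 8x+6y·(dy/dx) = 0
dy/dx = -8x/(6y) = -(4/3)·(x/y)

Answer: dy/dx = -(4/3)·(x/y)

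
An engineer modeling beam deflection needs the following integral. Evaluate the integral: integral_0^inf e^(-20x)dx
integral_0^inf e^(-20x) dx = [-1/20*e^(-20x)]_0^inf
= 0 - (-1/20) = 1/20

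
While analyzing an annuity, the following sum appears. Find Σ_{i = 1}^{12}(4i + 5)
=4·Σ i + 5·12=4·78 + 60=372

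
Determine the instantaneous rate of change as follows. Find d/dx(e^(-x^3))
Chain rule: d/dx[e^u] = e^u · u' where u = -x^3
u' = -3x^2

Answer: -3x^2·e^(-x^3)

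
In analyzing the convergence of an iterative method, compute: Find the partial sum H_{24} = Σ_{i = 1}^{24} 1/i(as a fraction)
H_24 = 1+1/2+1/3+...+1/24
= 1347822955/356948592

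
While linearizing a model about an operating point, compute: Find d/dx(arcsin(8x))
d/dx[arcsin(u)]=u'/√(1-u²), u=8x, u'=8

Answer: 8/√(1 - 64x²)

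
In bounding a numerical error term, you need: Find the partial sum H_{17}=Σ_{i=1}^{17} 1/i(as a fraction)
H_17=1 + 1/2 + 1/3 + ... + 1/17
=42142223/12252240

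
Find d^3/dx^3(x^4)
Apply power rule 3 times:
d^1: 4x^3
d^2: 12x^2
d^3: 24x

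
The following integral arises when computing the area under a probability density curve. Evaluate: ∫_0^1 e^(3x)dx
Antiderivative: (1/3)e^(3x)
Evaluate: (1/3)(e^3 - 1)

Answer: (e^3 - 1)/3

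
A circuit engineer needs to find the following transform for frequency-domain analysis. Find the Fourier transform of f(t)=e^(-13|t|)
Using the standard pair: F{e^(-a|t|)} = 2a/(a^2 + omega^2)
With a = 13: F(omega) = 26/(169 + omega^2)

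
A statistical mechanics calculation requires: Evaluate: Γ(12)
Γ(n) = (n-1)! for positive integers
Γ(12) = 11! = 39916800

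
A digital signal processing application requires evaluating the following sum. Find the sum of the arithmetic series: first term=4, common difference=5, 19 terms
Last term: a_n=4 + (19 - 1)·5=94
Sum=n(a_1 + a_n)/2=19(4 + 94)/2=931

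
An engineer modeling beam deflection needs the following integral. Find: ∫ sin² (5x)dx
Using identity sin²(u) = (1 - cos(2u))/2:
∫ (1 - cos(10x))/2 dx = x/2 - sin(10x)/20 + C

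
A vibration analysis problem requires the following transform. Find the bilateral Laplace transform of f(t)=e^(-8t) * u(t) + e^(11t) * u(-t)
For e^(-8t)*u(t): L=1/(s+8), Re(s) > -8
For e^(11t)*u(-t): L=-1/(s-11), Re(s) < 11
Combined: F(s)=1/(s+8)-1/(s-11), -8 < Re(s) < 11

Answer: 1/(s+8)-1/(s-11), ROC: -8 < Re(s) < 11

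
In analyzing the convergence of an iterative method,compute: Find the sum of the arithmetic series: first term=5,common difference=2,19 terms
Last term: a_n=5+(19-1)·2=41
Sum=n(a_1+a_n)/2=19(5+41)/2=437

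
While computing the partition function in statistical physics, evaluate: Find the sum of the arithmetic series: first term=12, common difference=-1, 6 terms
Last term: a_n=12+(6-1)·-1=7
Sum=n(a_1+a_n)/2=6(12+7)/2=57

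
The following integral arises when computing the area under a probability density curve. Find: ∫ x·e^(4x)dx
Integration by parts: u = x, dv = e^(4x) dx
du = dx, v = e^(4x)/4
= x·e^(4x)/4 - ∫ e^(4x)/4 dx
= x·e^(4x)/4 - e^(4x)/16+C

Answer: e^(4x)(x/4-1/16)+C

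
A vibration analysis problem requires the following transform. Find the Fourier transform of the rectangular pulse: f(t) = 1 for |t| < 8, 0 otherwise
F(omega) = integral from -8 to 8 of e^(-j*omega*t) dt
= 2*sin(8*omega)/omega = 16*sinc(8*omega/pi)

Answer: 2*sin(8*omega)/omega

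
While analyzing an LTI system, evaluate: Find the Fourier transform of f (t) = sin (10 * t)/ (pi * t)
sin(W * t)/(pi * t)=(W/pi) * sinc(W * t/pi) is the impulse response of the ideal low-pass filter with cutoff W (here W=10).
Its Fourier transform is a rectangular function:
F(omega)=1 for |omega| < 10, 0 otherwise

Answer: rect(omega/20) [i.e., 1 for |omega| < 10, 0 otherwise]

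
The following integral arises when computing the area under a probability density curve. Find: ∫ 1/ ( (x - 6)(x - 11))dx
Partial fractions: 1/((x-6)(x-11))=A/(x-6)+B/(x-11)
A=-1/5, B=1/5
∫ [-1/5· 1/(x-6)+1/5· 1/(x-11)] dx
=(1/5)[ln|x-11| - ln|x-6|]+C

Answer: (1/5)·ln|(x-11)/(x-6)|+C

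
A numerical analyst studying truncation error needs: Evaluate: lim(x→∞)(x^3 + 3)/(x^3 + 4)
Divide numerator and denominator by x^3:
lim (1 + 3/x^3)/(1 + 4/x^3) = 1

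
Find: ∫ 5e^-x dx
Since d/dx[e^-x]=- e^-x, we get -5e^-x + C

Answer: -5e^-x + C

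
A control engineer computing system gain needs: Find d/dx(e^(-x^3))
Chain rule: d/dx[e^u]=e^u · u' where u=-x^3
u'=-3x^2

Answer: -3x^2·e^(-x^3)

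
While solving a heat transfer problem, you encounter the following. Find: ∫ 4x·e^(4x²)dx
Let u = 4x², du = 8x dx
∫ (1/2)e^u du = e^u/2+C

Answer: e^(4x²)/2+C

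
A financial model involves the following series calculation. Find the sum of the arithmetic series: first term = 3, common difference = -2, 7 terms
Last term: a_n = 3+(7-1)·-2 = -9
Sum = n(a_1+a_n)/2 = 7(3+(-9))/2 = -21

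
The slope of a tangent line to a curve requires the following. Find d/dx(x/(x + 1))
Quotient rule: (f/g)'=(f'g - fg')/g²
f=x, f'=1
g=x + 1, g'=1

Answer: (1·(x + 1) - x)/(x + 1)²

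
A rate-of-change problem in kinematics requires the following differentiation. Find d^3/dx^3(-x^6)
Apply power rule 3 times:
d^1: -6x^5
d^2: -30x^4
d^3: -120x^3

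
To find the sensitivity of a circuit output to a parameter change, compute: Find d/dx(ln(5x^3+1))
Chain rule: d/dx[ln(u)]=u'/u where u=5x^3+1
u'=15x^2

Answer: (15x^2)/(5x^3+1)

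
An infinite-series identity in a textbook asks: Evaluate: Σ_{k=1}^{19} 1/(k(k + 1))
Partial fractions: 1/(k(k + 1))=1/k - 1/(k + 1)
Telescoping sum: 1(1 - 1/20)=1·19/20

Answer: 19/20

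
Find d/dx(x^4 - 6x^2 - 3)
Power rule: d/dx(ax^n) = n·a·x^(n-1)
Term by term: 4·x^3-12·x

Answer: 4x^3-12x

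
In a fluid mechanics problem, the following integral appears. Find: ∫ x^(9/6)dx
Power rule: ∫ x^(3/2) dx = x^(5/2)/(5/2) + C

Answer: (2/5)·x^(5/2) + C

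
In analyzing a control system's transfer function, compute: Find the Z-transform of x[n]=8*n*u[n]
Z{n*u[n]} = z/(z-1)^2
By linearity: Z{8*n*u[n]} = 8z/(z-1)^2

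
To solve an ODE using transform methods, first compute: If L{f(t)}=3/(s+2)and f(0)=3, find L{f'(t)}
L{f'(t)}=s·F(s) - f(0)=3s/(s+2)-3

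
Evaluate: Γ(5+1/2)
Γ(n+1/2) = (2n)!√π/(4^n·n!)
= 3628800√π/(1024·120) = (945/32)·√π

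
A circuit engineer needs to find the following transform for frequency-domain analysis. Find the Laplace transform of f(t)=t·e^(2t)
L{t·e^(at)} = 1/(s-a)²
L{t·e^(2t)} = 1/(s-2)²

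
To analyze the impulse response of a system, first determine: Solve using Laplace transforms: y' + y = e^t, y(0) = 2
Take L: sY - 2 + Y=1/(s-1)
Y(s + 1)=1/(s-1) + 2
Y=1/((s-1)(s + 1)) + 2/(s + 1)
Partial fractions: 1/((s-1)(s + 1))=(1/2)/(s-1) - (1/2)/(s + 1)
So Y=(1/2)/(s-1) + (3/2)/(s + 1)
Inverse Laplace transform (L^(-1){1/(s-1)}=e^t, L^(-1){1/(s + 1)}=e^(-t)):

Answer: y(t)=(1/2)·e^t + (3/2)·e^(-t)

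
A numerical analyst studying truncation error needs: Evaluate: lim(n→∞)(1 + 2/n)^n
This is the definition of e^2: lim(1 + 2/n)^n = e^2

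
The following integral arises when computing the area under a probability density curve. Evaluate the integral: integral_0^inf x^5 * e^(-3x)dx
This is a Gamma integral. Substitute u=3x (du=3 dx):
integral_0^inf x^5 * e^(-3x) dx=(1/3^6) integral_0^inf u^5 * e^(-u) du
=Gamma(6)/3^6=5!/3^6=120/729

Answer: 40/243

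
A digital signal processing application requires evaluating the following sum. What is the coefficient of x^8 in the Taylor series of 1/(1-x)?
1/(1-x)=Σ x^n for |x|<1
All coefficients are 1

Answer: 1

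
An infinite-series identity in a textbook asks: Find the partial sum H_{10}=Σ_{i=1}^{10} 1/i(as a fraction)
H_10 = 1 + 1/2 + 1/3 + ... + 1/10
= 7381/2520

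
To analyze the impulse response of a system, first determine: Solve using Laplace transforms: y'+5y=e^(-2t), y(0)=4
Take L: sY - 4 + 5Y = 1/(s + 2)
Y(s + 5) = 1/(s + 2) + 4
Y = 1/((s + 2)(s + 5)) + 4/(s + 5)
Partial fractions: 1/((s + 2)(s + 5)) = (1/3)/(s + 2) - (1/3)/(s + 5)
So Y = (1/3)/(s + 2) + (11/3)/(s + 5)
Inverse Laplace transform (L^(-1){1/(s + 2)} = e^(-2t), L^(-1){1/(s + 5)} = e^(-5t)):

Answer: y(t) = (1/3)·e^(-2t) + (11/3)·e^(-5t)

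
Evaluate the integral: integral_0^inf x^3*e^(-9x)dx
This is a Gamma integral. Substitute u=9x (du=9 dx):
integral_0^inf x^3*e^(-9x) dx=(1/9^4) integral_0^inf u^3*e^(-u) du
=Gamma(4)/9^4=3!/9^4=6/6561

Answer: 2/2187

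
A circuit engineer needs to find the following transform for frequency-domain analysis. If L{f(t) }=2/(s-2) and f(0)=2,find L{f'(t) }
L{f'(t)} = s·F(s) - f(0) = 2s/(s-2) - 2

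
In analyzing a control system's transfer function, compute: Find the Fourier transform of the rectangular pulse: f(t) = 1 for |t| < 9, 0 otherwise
F(omega) = integral from -9 to 9 of e^(-j*omega*t) dt
= 2*sin(9*omega)/omega = 18*sinc(9*omega/pi)

Answer: 2*sin(9*omega)/omega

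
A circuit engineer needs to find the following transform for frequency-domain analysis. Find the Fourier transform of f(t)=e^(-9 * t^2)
The Fourier transform of a Gaussian e^(-a*t^2) is sqrt(pi/a)*e^(-omega^2/(4a)).
With a = 9: F(omega) = sqrt(pi)/3*e^(-omega^2/36)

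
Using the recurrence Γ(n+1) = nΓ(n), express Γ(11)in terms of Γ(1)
Γ(11)=10Γ(10)=10·9Γ(9)=...=10!·Γ(1)=3628800·Γ(1)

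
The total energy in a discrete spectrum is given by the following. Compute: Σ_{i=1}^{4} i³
Using formula: Σ i^3 = [n(n + 1)/2]² = [4·5/2]² = 100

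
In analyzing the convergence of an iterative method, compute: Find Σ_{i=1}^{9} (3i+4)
=3·Σ i+4·9=3·45+36=171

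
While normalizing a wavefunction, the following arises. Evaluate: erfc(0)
erfc(x)=1 - erf(x); erfc(0)=1 - erf(0)=1 - 0=1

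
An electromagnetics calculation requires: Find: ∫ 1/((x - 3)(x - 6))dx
Partial fractions: 1/((x-3)(x-6))=A/(x-3) + B/(x-6)
A=-1/3, B=1/3
∫ [-1/3· 1/(x-3) + 1/3· 1/(x-6)] dx
=(1/3)[ln|x-6| - ln|x-3|] + C

Answer: (1/3)·ln|(x-6)/(x-3)| + C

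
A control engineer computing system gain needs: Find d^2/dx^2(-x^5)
Apply power rule 2 times:
d^1: -5x^4
d^2: -20x^3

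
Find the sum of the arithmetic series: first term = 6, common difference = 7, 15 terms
Last term: a_n=6+(15-1)·7=104
Sum=n(a_1+a_n)/2=15(6+104)/2=825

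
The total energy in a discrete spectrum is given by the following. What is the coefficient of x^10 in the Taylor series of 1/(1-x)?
1/(1-x) = Σ x^n for |x|<1
All coefficients are 1

Answer: 1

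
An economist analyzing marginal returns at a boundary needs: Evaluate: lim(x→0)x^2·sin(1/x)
Squeeze theorem: -|x^2| ≤ x^2·sin(1/x) ≤ |x^2|
Since x^2 → 0 as x → 0, by squeeze theorem the limit is 0

Answer: 0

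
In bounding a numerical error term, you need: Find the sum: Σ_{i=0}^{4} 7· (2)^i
Geometric series: S=a(1 - r^n)/(1 - r)
a=7, r=2, n=5
S=7(1 - 32)/-1=217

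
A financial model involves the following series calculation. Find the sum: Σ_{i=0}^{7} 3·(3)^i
Geometric series: S=a(1 - r^n)/(1 - r)
a=3, r=3, n=8
S=3(1-6561)/-2=9840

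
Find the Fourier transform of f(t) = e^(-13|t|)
Using the standard pair: F{e^(-a|t|)}=2a/(a^2+omega^2)
With a=13: F(omega)=26/(169+omega^2)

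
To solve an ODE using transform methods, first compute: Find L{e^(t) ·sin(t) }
First shifting: L{e^(at)f(t)}=F(s-a)
L{sin(t)}=1/(s² + 1)
Shift: 1/((s-1)² + 1)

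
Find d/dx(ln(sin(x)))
Chain rule: d/dx[ln(u)]=u'/u where u=sin(x)
u'=cos(x)

Answer: (cos(x))/(sin(x))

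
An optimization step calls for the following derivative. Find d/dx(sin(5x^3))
Chain rule: d/dx[sin(u)] = cos(u)·u' where u = 5x^3
u' = 15x^2

Answer: 15x^2·cos(5x^3)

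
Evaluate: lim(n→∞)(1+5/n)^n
This is the definition of e^5: lim(1 + 5/n)^n = e^5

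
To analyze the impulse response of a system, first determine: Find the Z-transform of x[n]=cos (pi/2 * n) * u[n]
Z{cos(w0 * n) * u[n]}=z(z - cos(w0))/(z^2 - 2z * cos(w0) + 1)
With w0=pi/2: X(z)=z(z - cos(pi/2))/(z^2 - 2z * cos(pi/2) + 1)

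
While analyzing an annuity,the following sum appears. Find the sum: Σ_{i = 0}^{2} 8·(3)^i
Geometric series: S=a(1 - r^n)/(1 - r)
a=8, r=3, n=3
S=8(1 - 27)/-2=104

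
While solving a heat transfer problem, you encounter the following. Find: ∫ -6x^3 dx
Using power rule: ∫ -6x^3 dx = -6/4 x^4+C = (-3/2)x^4+C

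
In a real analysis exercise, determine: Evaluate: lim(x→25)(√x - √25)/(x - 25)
Multiply by conjugate (√x + √25)/(√x + √25):
= (x - 25)/((x - 25)(√x + √25)) = 1/(√x + √25)
As x → 25: 1/(2√25)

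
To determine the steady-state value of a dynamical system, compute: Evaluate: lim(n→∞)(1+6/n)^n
This is the definition of e^6: lim(1 + 6/n)^n = e^6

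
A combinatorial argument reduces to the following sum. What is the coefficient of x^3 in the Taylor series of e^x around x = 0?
Taylor series of e^x=Σ x^n/n!
Coefficient of x^3=1/3!=1/6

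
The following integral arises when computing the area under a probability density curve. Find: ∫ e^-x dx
Since d/dx[e^-x]=- e^-x, we get -1e^-x+C

Answer: -e^-x+C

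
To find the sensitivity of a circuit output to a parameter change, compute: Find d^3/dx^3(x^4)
Apply power rule 3 times:
d^1: 4x^3
d^2: 12x^2
d^3: 24x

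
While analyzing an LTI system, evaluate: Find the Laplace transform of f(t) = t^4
L{t^n} = n!/s^(n + 1)
L{t^4} = 4!/s^5 = 24/s^5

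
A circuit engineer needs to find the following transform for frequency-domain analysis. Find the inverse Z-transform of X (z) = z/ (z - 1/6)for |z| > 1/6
Standard pair: z/(z-a) <-> a^n * u[n] for causal signals
With a = 1/6: x[n] = (1/6)^n * u[n]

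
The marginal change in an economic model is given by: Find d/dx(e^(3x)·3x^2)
Product rule: (fg)' = f'g+fg'
f = e^(3x), f' = 3·e^(3x)
g = 3x^2, g' = 6x

Answer: 9·e^(3x)·x^2+6·e^(3x)·x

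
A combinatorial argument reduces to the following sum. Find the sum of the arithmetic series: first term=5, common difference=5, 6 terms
Last term: a_n = 5+(6-1)·5 = 30
Sum = n(a_1+a_n)/2 = 6(5+30)/2 = 105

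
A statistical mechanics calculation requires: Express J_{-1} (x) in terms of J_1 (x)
For integer n: J_{-n}(x)=(-1)^n J_n(x)
With n=1: J_{-1}(x)=(-1)^1 J_1(x)=-J_1(x)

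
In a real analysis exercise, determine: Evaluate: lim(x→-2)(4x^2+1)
Polynomial is continuous, so substitute x = -2:
4·(-2)^2+1 = 17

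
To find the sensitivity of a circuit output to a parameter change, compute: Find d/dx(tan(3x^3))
Chain rule: d/dx[tan(u)]=sec²(u)·u' where u=3x^3
u'=9x^2

Answer: 9x^2·sec²(3x^3)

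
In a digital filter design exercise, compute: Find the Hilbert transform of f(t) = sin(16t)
The Hilbert transform shifts each frequency component by -pi/2.
H{sin(wt)}=-cos(wt)
With w=16: H{sin(16t)}=-cos(16t)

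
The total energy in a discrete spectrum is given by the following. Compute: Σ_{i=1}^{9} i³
Using formula: Σ i^3 = [n(n+1)/2]² = [9·10/2]² = 2025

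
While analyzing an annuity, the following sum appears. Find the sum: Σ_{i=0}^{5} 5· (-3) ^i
Geometric series: S = a(1 - r^n)/(1 - r)
a = 5, r = -3, n = 6
S = 5(1 - 729)/4 = -910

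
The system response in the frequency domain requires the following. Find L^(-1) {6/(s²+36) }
L^(-1){w/(s² + w²)} = sin(wt)
Here w = 6

Answer: sin(6t)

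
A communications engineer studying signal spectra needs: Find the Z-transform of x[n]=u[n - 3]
Using the time-shift property: Z{u[n-3]}=z^(-3)*z/(z-1)
=z^(-2)/(z-1)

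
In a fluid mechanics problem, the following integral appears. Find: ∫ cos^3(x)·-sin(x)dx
Let u = cos(x), du = -sin(x) dx
∫ u^3 du = u^4/4+C

Answer: cos^4(x)/4+C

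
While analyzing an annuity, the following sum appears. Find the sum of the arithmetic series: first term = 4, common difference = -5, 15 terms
Last term: a_n=4 + (15 - 1)·-5=-66
Sum=n(a_1 + a_n)/2=15(4 + (-66))/2=-465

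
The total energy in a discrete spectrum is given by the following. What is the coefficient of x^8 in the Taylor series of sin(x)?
sin(x) has only odd powers. Coefficient of x^8 = 0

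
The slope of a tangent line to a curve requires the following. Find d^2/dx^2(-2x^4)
Apply power rule 2 times:
d^1: -8x^3
d^2: -24x^2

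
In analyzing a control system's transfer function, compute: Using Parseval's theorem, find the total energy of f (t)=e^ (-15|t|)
Parseval's theorem: E = integral |f(t)|^2 dt = (1/2pi) integral |F(omega)|^2 domega
E = integral_{-inf}^{inf} e^(-30|t|) dt = 2 * integral_0^inf e^(-30t) dt = 2/(2 * 15) = 1/15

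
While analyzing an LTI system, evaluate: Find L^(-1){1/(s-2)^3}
L^(-1){1/(s-a)^n} = t^(n-1)·e^(at)/(n-1)!
Here a = 2, n = 3: t^2·e^(2t)/2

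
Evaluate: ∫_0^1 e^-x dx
Antiderivative: -e^-x
Evaluate: -(e^-1 - 1)

Answer: (e^-1 - 1)/(-1)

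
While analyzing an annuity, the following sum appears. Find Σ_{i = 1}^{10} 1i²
= 1·n(n + 1)(2n + 1)/6 = 1·10·11·21/6 = 385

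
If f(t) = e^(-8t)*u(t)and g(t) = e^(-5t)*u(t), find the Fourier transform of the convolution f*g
By the convolution theorem: F{f * g} = F(omega) * G(omega)
F(omega) = 1/(8 + j * omega), G(omega) = 1/(5 + j * omega)
F{f * g} = 1/((8 + j * omega)(5 + j * omega))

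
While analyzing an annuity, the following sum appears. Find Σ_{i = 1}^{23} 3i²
=3·n(n+1)(2n+1)/6=3·23·24·47/6=12972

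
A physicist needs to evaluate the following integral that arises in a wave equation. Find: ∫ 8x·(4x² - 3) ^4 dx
Let u = 4x² - 3, du = 8x dx
∫ u^4 du = u^5/5+C

Answer: (4x² - 3)^5/5+C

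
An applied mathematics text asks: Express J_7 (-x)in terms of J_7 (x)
For integer n: J_n(-x) = (-1)^n J_n(x)
With n = 7: J_7(-x) = (-1)^7 J_7(x) = -J_7(x)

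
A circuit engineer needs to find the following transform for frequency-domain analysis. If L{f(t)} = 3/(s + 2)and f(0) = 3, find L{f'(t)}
L{f'(t)} = s·F(s) - f(0) = 3s/(s+2)-3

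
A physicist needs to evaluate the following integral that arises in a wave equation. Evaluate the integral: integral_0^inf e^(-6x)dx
integral_0^inf e^(-6x) dx = [-1/6*e^(-6x)]_0^inf
= 0 - (-1/6) = 1/6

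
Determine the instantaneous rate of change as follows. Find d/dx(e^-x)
Chain rule: d/dx[e^u] = e^u · u' where u = -x
u' = -1

Answer: -1·e^-x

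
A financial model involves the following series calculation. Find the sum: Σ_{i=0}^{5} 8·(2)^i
Geometric series: S = a(1 - r^n)/(1 - r)
a = 8, r = 2, n = 6
S = 8(1 - 64)/-1 = 504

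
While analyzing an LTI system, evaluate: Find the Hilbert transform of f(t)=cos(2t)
The Hilbert transform shifts each frequency component by -pi/2.
H{cos(wt)}=sin(wt)
With w=2: H{cos(2t)}=sin(2t)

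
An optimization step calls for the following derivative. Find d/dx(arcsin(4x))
d/dx[arcsin(u)]=u'/√(1-u²), u=4x, u'=4

Answer: 4/√(1-16x²)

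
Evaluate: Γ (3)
Γ(n) = (n-1)! for positive integers
Γ(3) = 2! = 2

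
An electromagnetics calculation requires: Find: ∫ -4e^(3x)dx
Since d/dx[e^(3x)] = 3e^(3x), we get -4/3 e^(3x) + C

Answer: (-4/3)e^(3x) + C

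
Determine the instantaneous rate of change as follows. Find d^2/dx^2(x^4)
Apply power rule 2 times:
d^1: 4x^3
d^2: 12x^2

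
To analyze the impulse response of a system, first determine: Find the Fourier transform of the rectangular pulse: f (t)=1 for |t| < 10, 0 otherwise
F(omega)=integral from -10 to 10 of e^(-j*omega*t) dt
=2*sin(10*omega)/omega=20*sinc(10*omega/pi)

Answer: 2*sin(10*omega)/omega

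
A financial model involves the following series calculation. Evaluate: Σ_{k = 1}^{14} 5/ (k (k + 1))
Partial fractions: 5/(k(k+1)) = 5/k - 5/(k+1)
Telescoping sum: 5(1-1/15) = 5·14/15

Answer: 14/3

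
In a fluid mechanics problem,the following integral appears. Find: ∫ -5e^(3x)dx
Since d/dx[e^(3x)]=3e^(3x), we get -5/3 e^(3x)+C

Answer: (-5/3)e^(3x)+C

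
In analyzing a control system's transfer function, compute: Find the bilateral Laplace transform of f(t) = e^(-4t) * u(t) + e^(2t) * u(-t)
For e^(-4t)*u(t): L = 1/(s+4), Re(s) > -4
For e^(2t)*u(-t): L = -1/(s-2), Re(s) < 2
Combined: F(s) = 1/(s+4)-1/(s-2), -4 < Re(s) < 2

Answer: 1/(s+4)-1/(s-2), ROC: -4 < Re(s) < 2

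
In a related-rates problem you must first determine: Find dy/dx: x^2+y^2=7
Differentiate: 2x + 2y·(dy/dx)=0
dy/dx=-2x/(2y)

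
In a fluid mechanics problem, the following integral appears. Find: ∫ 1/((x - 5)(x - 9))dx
Partial fractions: 1/((x-5)(x-9)) = A/(x-5)+B/(x-9)
A = -1/4, B = 1/4
∫ [-1/4· 1/(x-5)+1/4· 1/(x-9)] dx
= (1/4)[ln|x-9| - ln|x-5|]+C

Answer: (1/4)·ln|(x-9)/(x-5)|+C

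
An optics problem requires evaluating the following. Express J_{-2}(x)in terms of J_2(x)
For integer n: J_{-n}(x) = (-1)^n J_n(x)
With n = 2: J_{-2}(x) = (-1)^2 J_2(x) = J_2(x)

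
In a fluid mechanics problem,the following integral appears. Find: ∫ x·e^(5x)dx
Integration by parts: u = x, dv = e^(5x) dx
du = dx, v = e^(5x)/5
= x·e^(5x)/5 - ∫ e^(5x)/5 dx
= x·e^(5x)/5 - e^(5x)/25 + C

Answer: e^(5x)(x/5 - 1/25) + C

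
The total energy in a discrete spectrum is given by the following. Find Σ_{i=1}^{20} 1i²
=1·n(n+1)(2n+1)/6=1·20·21·41/6=2870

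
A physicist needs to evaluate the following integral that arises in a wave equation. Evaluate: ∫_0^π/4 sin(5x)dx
Antiderivative: -cos(5x)/5
Evaluate at bounds: [-cos(5·π/4)/5] - [-cos(5·0)/5]
=(-(-√2/2) + (1))/5=1/5 + √2/10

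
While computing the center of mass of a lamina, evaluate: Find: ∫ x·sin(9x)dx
By parts: u=x, dv=sin(9x) dx
du=dx, v=-cos(9x)/9
=-x·cos(9x)/9+sin(9x)/9²+C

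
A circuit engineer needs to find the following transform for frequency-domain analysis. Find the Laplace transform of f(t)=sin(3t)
L{sin(wt)}=w/(s²+w²)
L{sin(3t)}=3/(s²+9)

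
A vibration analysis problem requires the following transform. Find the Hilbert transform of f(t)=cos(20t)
The Hilbert transform shifts each frequency component by -pi/2.
H{cos(wt)} = sin(wt)
With w = 20: H{cos(20t)} = sin(20t)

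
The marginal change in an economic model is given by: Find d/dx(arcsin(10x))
d/dx[arcsin(u)] = u'/√(1-u²), u = 10x, u' = 10

Answer: 10/√(1-100x²)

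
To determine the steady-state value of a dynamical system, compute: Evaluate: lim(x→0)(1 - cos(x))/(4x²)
Using 1-cos(u) ≈ u²/2 for small u:
(1-cos(x)) ≈ (x)²/2=1x²/2
So limit=1/(2·4)=1/8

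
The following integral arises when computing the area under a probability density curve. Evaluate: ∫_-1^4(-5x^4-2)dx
Step 1: Find antiderivative F(x)=-x^5 - 2x
Step 2: F(4) - F(-1)=-1032 - (3)=-1035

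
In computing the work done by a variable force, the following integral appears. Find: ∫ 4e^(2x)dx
Since d/dx[e^(2x)] = 2e^(2x), we get 2 e^(2x)+C

Answer: 2e^(2x)+C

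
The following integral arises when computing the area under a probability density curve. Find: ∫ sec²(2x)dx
Since d/dx[tan(2x)] = 2sec²(2x), integral = tan(2x)/2+C

Answer: (1/2)tan(2x)+C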